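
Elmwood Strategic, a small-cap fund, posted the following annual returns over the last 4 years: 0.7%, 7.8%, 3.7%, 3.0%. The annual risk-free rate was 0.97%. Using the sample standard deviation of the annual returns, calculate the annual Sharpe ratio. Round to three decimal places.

r̄ = (0.7 + 7.8 + 3.7 + 3) / 4 = 15.20 / 4 = 3.8000%
Sample σ = √[Σ(r − r̄)² / 3] = √[26.2600 / 3] = √8.7533 = 2.9586%
Sharpe = (r̄ − rf) / σ = (3.8000 − 0.97) / 2.9586 = 2.8300 / 2.9586 = 0.9565

0.957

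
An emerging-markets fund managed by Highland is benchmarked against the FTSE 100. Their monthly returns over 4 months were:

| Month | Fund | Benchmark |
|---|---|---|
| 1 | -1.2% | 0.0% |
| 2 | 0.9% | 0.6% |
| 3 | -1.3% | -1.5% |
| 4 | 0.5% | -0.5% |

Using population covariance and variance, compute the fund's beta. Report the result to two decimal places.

0.78

r̄p = -0.2750%,  r̄m = -0.3500%
Cov = Σ(rp − r̄p)(rm − r̄m) / 4 = 0.4638
Var(rm) = Σ(rm − r̄m)² / 4 = 0.5925
β = Cov / Var = 0.4638 / 0.5925 = 0.7828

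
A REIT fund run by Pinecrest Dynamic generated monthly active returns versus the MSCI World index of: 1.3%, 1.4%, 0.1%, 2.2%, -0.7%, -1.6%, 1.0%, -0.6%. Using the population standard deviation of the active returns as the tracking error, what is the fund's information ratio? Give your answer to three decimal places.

0.320

μ = (1.3 + 1.4 + 0.1 + 2.2 − 0.7 − 1.6 + 1 − 0.6) / 8 = 0.3875%
Population σ = √[Σ(r − μ)² / 8] = √[11.7088 / 8] = √1.4636 = 1.2098%
IR = μ / tracking error = 0.3875 / 1.2098 = 0.3203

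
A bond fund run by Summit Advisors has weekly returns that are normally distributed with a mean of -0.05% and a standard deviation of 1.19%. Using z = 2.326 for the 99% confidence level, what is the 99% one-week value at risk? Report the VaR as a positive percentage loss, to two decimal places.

VaR (as % loss) = −(μ − z·σ) = −(-0.05% − 2.326 × 1.19%) = −(-2.81794%) = 2.81794%

2.82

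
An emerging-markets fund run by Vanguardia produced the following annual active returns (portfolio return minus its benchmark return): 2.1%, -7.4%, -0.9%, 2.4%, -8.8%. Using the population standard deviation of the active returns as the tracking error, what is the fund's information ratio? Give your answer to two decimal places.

r̄ = (2.1 − 7.4 − 0.9 + 2.4 − 8.8) / 5 = -12.60 / 5 = -2.5200%
Σ(r − r̄)² = (2.1 − (-2.5200))² + (-7.4 − (-2.5200))² + … = 111.4280
σ = √[111.4280 / 5] = 4.7208%
IR = r̄ / tracking error = -2.5200 / 4.7208 = -0.5338

-0.53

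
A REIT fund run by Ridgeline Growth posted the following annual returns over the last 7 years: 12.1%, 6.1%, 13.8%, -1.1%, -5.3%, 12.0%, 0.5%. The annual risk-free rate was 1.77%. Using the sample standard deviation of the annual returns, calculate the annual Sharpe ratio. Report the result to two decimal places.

0.49

μ = (12.1 + 6.1 + 13.8 − 1.1 − 5.3 + 12 + 0.5) / 7 = 5.4429%
Σ(r − μ)² = (12.1 − 5.4429)² + (6.1 − 5.4429)² + (13.8 − 5.4429)² + … = 340.2371
σ = √[340.2371 / 6] = 7.5304%
Sharpe = (μ − rf) / σ = (5.4429 − 1.77) / 7.5304 = 3.6729 / 7.5304 = 0.4877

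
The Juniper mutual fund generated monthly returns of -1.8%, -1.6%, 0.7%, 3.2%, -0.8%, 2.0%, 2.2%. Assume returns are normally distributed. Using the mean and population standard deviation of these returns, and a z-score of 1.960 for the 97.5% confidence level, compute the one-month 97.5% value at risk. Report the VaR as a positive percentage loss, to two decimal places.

μ = (-1.8 − 1.6 + 0.7 + 3.2 − 0.8 + 2 + 2.2) / 7 = 0.5571%
Population σ = √[Σ(r − μ)² / 7] = √[23.8371 / 7] = √3.4053 = 1.8453%
VaR = −(μ − z·σ) = −(0.5571 − 1.960 × 1.8453) = −(-3.0597) = 3.0597%

3.06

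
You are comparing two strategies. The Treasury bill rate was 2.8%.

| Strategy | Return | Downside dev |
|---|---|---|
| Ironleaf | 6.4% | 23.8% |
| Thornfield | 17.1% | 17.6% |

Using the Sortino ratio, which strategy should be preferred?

Ironleaf: Sortino ratio = (6.4% − 2.8%) / 23.8% = 0.151
Thornfield: Sortino ratio = (17.1% − 2.8%) / 17.6% = 0.813
Highest: Thornfield (0.813).

Thornfield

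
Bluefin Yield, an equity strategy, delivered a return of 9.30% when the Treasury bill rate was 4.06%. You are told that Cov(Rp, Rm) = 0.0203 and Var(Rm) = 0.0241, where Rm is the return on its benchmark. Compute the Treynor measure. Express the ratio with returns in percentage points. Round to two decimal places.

β = Cov / Var = 0.0203 / 0.0241 = 0.8423
Treynor = (Rp − Rf) / β = (9.30% − 4.06%) / 0.8423 = 5.24 / 0.8423 = 6.2211

6.22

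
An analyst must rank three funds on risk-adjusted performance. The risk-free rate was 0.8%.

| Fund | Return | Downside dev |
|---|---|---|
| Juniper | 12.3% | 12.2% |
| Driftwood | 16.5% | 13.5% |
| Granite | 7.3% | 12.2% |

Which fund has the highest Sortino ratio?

Driftwood

Juniper: Sortino ratio = (12.3% − 0.8%) / 12.2% = 0.943
Driftwood: Sortino ratio = (16.5% − 0.8%) / 13.5% = 1.163
Granite: Sortino ratio = (7.3% − 0.8%) / 12.2% = 0.533
Highest: Driftwood (1.163).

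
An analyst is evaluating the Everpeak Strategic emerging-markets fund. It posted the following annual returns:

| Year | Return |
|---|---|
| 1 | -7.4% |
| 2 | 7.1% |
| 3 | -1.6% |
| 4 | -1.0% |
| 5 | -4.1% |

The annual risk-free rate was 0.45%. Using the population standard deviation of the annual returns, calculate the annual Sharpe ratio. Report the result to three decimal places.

Mean return r̄ = -7.00 / 5 = -1.4000%
Σ(r − r̄)² = 115.7400; population σ = √(115.7400/5) = 4.8112%
Sharpe = (r̄ − rf) / σ = (-1.4000 − 0.45) / 4.8112 = -1.8500 / 4.8112 = -0.3845

-0.385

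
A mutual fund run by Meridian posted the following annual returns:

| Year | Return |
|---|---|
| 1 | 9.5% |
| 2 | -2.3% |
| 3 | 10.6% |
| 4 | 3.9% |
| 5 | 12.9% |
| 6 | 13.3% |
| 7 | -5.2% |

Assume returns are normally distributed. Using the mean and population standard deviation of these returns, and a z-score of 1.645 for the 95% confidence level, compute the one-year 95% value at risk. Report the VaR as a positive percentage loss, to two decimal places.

5.25

r̄ = (9.5 − 2.3 + 10.6 + 3.9 + 12.9 + 13.3 − 5.2) / 7 = 6.1000%
Σ(r − r̄)² = (9.5 − 6.1000)² + (-2.3 − 6.1000)² + … = 332.9800
population σ = √(332.9800 / 7) = √47.5686 = 6.8970%
VaR = −(r̄ − z·σ) = −(6.1000 − 1.645 × 6.8970) = −(-5.2456) = 5.2456%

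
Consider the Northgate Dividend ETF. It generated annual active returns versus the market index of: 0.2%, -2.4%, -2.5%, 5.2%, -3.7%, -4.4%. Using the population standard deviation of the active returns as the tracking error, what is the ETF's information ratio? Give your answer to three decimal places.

r̄ = (0.2 − 2.4 − 2.5 + 5.2 − 3.7 − 4.4) / 6 = -1.2667%
Σ(r − r̄)² = 62.5133; population σ = √(62.5133/6) = 3.2278%
IR = r̄ / tracking error = -1.2667 / 3.2278 = -0.3924

-0.392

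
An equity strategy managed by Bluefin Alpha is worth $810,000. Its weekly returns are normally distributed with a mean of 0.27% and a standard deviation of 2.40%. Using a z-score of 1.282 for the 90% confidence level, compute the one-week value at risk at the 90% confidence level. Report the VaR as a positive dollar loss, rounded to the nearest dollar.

Return at the 90% tail: μ − z·σ = 0.27% − 1.282 × 2.40% = 0.27 − 3.0768 = -2.8068%
VaR = −(-2.8068%) × $810,000 = 2.8068% × $810,000 = $22,735

$22,735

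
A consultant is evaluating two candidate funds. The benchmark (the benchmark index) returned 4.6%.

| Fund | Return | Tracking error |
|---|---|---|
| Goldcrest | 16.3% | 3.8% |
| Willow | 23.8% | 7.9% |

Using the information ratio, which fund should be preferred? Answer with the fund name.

Goldcrest: IR = (16.3% − 4.6%) / 3.8% = 3.079
Willow: IR = (23.8% − 4.6%) / 7.9% = 2.430
Highest: Goldcrest (3.079).

Goldcrest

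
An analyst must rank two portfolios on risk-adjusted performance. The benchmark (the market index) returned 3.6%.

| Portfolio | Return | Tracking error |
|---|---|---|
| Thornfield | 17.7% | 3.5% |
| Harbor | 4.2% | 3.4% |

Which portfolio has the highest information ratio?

Thornfield

Thornfield: IR = (17.7% − 3.6%) / 3.5% = 4.029
Harbor: IR = (4.2% − 3.6%) / 3.4% = 0.176
Highest: Thornfield (4.029).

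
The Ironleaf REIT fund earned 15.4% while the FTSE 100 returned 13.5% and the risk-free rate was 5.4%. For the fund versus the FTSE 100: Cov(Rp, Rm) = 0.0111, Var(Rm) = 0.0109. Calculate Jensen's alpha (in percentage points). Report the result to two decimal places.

β = Cov / Var = 0.0111 / 0.0109 = 1.0183
E[R] = Rf + β(Rm − Rf) = 5.4% + 1.0183 × (13.5% − 5.4%) = 13.6482%
α = Rp − E[R] = 15.4% − 13.6482% = 1.7518

1.75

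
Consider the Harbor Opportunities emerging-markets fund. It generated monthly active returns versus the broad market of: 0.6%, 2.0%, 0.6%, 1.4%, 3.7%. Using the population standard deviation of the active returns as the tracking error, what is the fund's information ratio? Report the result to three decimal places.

1.446

r̄ = (0.6 + 2 + 0.6 + 1.4 + 3.7) / 5 = 1.6600%
Σ(r − r̄)² = (0.6 − 1.6600)² + (2 − 1.6600)² + … = 6.5920
population σ = √(6.5920 / 5) = √1.3184 = 1.1482%
IR = r̄ / tracking error = 1.6600 / 1.1482 = 1.4457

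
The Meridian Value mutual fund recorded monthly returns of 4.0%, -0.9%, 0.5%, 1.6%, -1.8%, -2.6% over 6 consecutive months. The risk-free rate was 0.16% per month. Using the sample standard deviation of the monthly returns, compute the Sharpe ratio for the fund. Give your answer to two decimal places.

-0.01

Mean return r̄ = 0.80 / 6 = 0.1333%
Σ(r − r̄)² = 29.5133; sample σ = √(29.5133/5) = 2.4295%
Sharpe = (r̄ − rf) / σ = (0.1333 − 0.16) / 2.4295 = -0.0267 / 2.4295 = -0.0110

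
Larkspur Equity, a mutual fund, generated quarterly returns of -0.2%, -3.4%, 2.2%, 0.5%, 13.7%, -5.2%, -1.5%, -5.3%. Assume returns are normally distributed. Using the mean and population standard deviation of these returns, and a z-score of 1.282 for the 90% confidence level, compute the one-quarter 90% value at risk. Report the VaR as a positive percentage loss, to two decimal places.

μ = (-0.2 − 3.4 + 2.2 + 0.5 + 13.7 − 5.2 − 1.5 − 5.3) / 8 = 0.80 / 8 = 0.1000%
Σ(r − μ)² = (-0.2 − 0.1000)² + (-3.4 − 0.1000)² + (2.2 − 0.1000)² + … = 261.6800
population σ = √(261.6800 / 8) = √32.7100 = 5.7193%
VaR = −(μ − z·σ) = −(0.1000 − 1.282 × 5.7193) = −(-7.2321) = 7.2321%

7.23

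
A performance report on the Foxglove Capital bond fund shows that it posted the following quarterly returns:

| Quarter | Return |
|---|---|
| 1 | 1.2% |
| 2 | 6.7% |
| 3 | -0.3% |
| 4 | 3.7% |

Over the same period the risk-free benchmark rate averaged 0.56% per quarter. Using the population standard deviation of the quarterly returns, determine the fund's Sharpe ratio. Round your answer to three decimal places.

Mean return μ = 11.30 / 4 = 2.8250%
Population std dev = √[28.1875 / 4] = 2.6546%
Sharpe = (μ − rf) / σ = (2.8250 − 0.56) / 2.6546 = 2.2650 / 2.6546 = 0.8532

0.853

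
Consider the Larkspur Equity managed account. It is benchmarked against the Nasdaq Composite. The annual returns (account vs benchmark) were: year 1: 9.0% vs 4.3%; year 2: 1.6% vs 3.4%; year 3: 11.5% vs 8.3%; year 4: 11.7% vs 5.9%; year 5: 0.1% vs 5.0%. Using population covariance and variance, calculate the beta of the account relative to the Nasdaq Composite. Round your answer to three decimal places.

r̄p = 6.7800%,  r̄m = 5.3800%
Cov = Σ(rp − r̄p)(rm − r̄m) / 5 = 5.3476
Var(rm) = Σ(rm − r̄m)² / 5 = 2.8056
β = Cov / Var = 5.3476 / 2.8056 = 1.9060

1.906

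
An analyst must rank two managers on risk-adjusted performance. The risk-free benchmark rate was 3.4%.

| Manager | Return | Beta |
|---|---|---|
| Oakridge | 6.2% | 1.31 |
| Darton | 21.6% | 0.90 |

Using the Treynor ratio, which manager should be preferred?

Darton

Oakridge: Treynor = (6.2% − 3.4%) / 1.31 = 2.137
Darton: Treynor = (21.6% − 3.4%) / 0.90 = 20.222
Highest: Darton (20.222).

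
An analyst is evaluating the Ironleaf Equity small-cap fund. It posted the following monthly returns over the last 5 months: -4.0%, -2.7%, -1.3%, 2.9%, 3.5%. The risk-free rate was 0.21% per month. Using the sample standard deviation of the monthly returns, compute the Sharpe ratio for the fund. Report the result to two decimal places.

-0.16

μ = (-4 − 2.7 − 1.3 + 2.9 + 3.5) / 5 = -1.60 / 5 = -0.3200%
Σ(r − μ)² = (-4 − (-0.3200))² + (-2.7 − (-0.3200))² + (-1.3 − (-0.3200))² + … = 45.1280
σ = √[45.1280 / 4] = 3.3589%
Sharpe = (μ − rf) / σ = (-0.3200 − 0.21) / 3.3589 = -0.5300 / 3.3589 = -0.1578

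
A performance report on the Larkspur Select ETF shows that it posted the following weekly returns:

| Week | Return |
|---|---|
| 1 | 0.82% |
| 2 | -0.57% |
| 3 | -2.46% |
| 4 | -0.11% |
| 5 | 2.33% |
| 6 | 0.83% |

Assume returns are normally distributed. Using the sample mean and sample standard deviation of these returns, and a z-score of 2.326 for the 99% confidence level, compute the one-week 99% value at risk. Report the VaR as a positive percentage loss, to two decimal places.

3.62

r̄ = (0.82 − 0.57 − 2.46 − 0.11 + 2.33 + 0.83) / 6 = 0.1400%
Σ(r − r̄)² = (0.82 − 0.1400)² + (-0.57 − 0.1400)² + (-2.46 − 0.1400)² + … = 13.0612
sample σ = √(13.0612 / 5) = √2.6122 = 1.6162%
VaR = −(r̄ − z·σ) = −(0.1400 − 2.326 × 1.6162) = −(-3.6193) = 3.6193%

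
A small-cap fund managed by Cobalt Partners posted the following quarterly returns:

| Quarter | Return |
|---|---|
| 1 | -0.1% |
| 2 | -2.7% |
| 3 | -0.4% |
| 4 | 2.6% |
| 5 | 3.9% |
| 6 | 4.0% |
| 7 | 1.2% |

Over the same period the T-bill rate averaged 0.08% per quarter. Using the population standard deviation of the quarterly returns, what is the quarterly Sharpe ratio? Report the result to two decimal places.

Mean return μ = 8.50 / 7 = 1.2143%
Σ(r − μ)² = 36.5486; population σ = √(36.5486/7) = 2.2850%
Sharpe = (μ − rf) / σ = (1.2143 − 0.08) / 2.2850 = 1.1343 / 2.2850 = 0.4964

0.50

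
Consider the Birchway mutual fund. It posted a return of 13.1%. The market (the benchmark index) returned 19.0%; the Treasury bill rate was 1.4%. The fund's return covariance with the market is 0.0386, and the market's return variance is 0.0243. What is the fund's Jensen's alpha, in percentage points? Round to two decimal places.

β = Cov / Var = 0.0386 / 0.0243 = 1.5885
E[R] = Rf + β(Rm − Rf) = 1.4% + 1.5885 × (19.0% − 1.4%) = 29.3576%
α = Rp − E[R] = 13.1% − 29.3576% = -16.2576

-16.26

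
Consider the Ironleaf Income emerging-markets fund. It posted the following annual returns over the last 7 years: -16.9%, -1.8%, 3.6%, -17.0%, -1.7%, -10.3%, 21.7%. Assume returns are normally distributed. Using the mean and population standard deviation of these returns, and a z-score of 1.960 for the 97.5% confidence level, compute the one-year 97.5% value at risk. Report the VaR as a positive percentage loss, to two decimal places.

27.76

r̄ = (-16.9 − 1.8 + 3.6 − 17 − 1.7 − 10.3 + 21.7) / 7 = -3.2000%
Σ(r − r̄)² = 1099.0000; population σ = √(1099.0000/7) = 12.5300%
VaR = −(r̄ − z·σ) = −(-3.2000 − 1.960 × 12.5300) = −(-27.7588) = 27.7588%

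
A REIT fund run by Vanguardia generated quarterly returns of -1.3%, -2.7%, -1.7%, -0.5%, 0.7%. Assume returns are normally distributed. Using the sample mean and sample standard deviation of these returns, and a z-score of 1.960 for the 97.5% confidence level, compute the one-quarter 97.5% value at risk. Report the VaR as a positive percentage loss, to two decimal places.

3.61

r̄ = (-1.3 − 2.7 − 1.7 − 0.5 + 0.7) / 5 = -1.1000%
Sample std dev = √[6.5600 / 4] = 1.2806%
VaR = −(r̄ − z·σ) = −(-1.1000 − 1.960 × 1.2806) = −(-3.6100) = 3.6100%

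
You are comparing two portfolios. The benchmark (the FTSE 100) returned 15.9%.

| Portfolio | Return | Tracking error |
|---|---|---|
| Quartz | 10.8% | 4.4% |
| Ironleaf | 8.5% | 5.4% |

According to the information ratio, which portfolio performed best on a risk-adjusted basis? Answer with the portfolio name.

Quartz: IR = (10.8% − 15.9%) / 4.4% = -1.159
Ironleaf: IR = (8.5% − 15.9%) / 5.4% = -1.370
Highest: Quartz (-1.159).

Quartz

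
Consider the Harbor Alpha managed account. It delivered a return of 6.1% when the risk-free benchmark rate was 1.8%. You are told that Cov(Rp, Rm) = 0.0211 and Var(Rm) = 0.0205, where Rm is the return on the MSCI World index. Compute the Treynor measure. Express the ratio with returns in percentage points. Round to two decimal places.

4.18

β = Cov / Var = 0.0211 / 0.0205 = 1.0293
Treynor = (Rp − Rf) / β = (6.1% − 1.8%) / 1.0293 = 4.30 / 1.0293 = 4.1776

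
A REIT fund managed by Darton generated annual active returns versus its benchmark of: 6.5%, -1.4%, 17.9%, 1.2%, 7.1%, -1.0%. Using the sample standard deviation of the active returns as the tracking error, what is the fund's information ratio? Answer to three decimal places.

0.694

μ = (6.5 − 1.4 + 17.9 + 1.2 + 7.1 − 1) / 6 = 5.0500%
Sample σ = √[Σ(r − μ)² / 5] = √[264.4550 / 5] = √52.8910 = 7.2726%
IR = μ / tracking error = 5.0500 / 7.2726 = 0.6944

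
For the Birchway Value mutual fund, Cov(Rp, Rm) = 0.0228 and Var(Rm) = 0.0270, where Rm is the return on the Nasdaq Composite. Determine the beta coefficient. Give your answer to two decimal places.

β = Cov(Rp, Rm) / Var(Rm) = 0.0228 / 0.0270 = 0.8444

0.84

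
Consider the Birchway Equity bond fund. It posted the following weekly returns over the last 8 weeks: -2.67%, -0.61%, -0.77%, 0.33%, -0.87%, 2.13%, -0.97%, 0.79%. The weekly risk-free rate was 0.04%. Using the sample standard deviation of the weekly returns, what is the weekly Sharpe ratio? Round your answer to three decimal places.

-0.260

r̄ = (-2.67 − 0.61 − 0.77 + 0.33 − 0.87 + 2.13 − 0.97 + 0.79) / 8 = -0.3300%
Sample σ = √[Σ(r − r̄)² / 7] = √[14.1904 / 7] = √2.0272 = 1.4238%
Sharpe = (r̄ − rf) / σ = (-0.3300 − 0.04) / 1.4238 = -0.3700 / 1.4238 = -0.2599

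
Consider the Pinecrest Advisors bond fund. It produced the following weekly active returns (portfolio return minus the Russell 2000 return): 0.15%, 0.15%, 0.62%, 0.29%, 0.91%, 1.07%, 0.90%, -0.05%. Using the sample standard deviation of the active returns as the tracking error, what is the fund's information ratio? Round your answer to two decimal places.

Mean return r̄ = 4.040 / 8 = 0.5050%
Sample std dev = √[1.2588 / 7] = 0.4241%
IR = r̄ / tracking error = 0.5050 / 0.4241 = 1.1908

1.19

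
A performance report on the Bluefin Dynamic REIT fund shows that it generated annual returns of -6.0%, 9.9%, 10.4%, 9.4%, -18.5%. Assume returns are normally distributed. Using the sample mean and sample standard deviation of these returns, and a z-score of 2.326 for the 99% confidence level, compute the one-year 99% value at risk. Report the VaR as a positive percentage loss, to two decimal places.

Mean return r̄ = 5.20 / 5 = 1.0400%
Σ(r − r̄)² = (-6 − 1.0400)² + (9.9 − 1.0400)² + (10.4 − 1.0400)² + … = 667.3720
σ = √[667.3720 / 4] = 12.9168%
VaR = −(r̄ − z·σ) = −(1.0400 − 2.326 × 12.9168) = −(-29.0045) = 29.0045%

29.00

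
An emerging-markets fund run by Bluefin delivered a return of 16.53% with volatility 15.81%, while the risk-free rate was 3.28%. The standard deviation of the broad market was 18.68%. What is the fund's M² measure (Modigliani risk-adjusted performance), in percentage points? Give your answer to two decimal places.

18.94

Sharpe = (Rp − Rf) / σp = (16.53% − 3.28%) / 15.81% = 0.8381
M² = Rf + Sharpe × σm = 3.28% + 0.8381 × 18.68% = 18.9357%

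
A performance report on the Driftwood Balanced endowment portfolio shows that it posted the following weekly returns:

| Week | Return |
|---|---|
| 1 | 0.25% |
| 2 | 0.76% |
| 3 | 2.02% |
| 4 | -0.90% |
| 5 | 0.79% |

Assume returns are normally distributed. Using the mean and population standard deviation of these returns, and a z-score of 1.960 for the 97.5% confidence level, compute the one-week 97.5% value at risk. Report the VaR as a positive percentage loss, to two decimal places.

1.26

μ = (0.25 + 0.76 + 2.02 − 0.9 + 0.79) / 5 = 0.5840%
Σ(r − μ)² = 4.4493; population σ = √(4.4493/5) = 0.9433%
VaR = −(μ − z·σ) = −(0.5840 − 1.960 × 0.9433) = −(-1.2649) = 1.2649%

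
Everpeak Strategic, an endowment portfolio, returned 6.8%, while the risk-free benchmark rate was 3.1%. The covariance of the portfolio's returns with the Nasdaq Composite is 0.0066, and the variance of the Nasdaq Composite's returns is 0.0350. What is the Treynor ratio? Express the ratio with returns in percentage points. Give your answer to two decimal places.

19.62

β = Cov / Var = 0.0066 / 0.0350 = 0.1886
Treynor = (Rp − Rf) / β = (6.8% − 3.1%) / 0.1886 = 3.70 / 0.1886 = 19.6182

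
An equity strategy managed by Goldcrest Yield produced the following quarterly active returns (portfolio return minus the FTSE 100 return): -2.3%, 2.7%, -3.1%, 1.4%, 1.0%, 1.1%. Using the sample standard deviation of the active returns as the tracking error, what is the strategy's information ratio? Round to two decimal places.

0.06

μ = (-2.3 + 2.7 − 3.1 + 1.4 + 1 + 1.1) / 6 = 0.80 / 6 = 0.1333%
Sample σ = √[Σ(r − μ)² / 5] = √[26.2533 / 5] = √5.2507 = 2.2914%
IR = μ / tracking error = 0.1333 / 2.2914 = 0.0582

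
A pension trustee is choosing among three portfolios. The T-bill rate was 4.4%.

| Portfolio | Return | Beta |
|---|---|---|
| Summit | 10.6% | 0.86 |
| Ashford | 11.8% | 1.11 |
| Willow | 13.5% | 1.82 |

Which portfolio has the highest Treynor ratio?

Summit: Treynor = (10.6% − 4.4%) / 0.86 = 7.209
Ashford: Treynor = (11.8% − 4.4%) / 1.11 = 6.667
Willow: Treynor = (13.5% − 4.4%) / 1.82 = 5.000
Highest: Summit (7.209).

Summit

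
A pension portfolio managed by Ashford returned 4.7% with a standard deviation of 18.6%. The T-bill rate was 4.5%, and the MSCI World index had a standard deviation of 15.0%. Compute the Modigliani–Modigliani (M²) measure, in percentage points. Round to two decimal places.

4.66

Sharpe = (Rp − Rf) / σp = (4.7% − 4.5%) / 18.6% = 0.0108
M² = Rf + Sharpe × σm = 4.5% + 0.0108 × 15.0% = 4.6620%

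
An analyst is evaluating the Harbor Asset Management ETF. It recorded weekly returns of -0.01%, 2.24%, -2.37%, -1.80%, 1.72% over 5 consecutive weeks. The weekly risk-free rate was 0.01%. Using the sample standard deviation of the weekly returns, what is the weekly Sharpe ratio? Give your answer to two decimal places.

-0.03

r̄ = (-0.01 + 2.24 − 2.37 − 1.8 + 1.72) / 5 = -0.0440%
Sample σ = √[Σ(r − r̄)² / 4] = √[16.8233 / 4] = √4.2058 = 2.0508%
Sharpe = (r̄ − rf) / σ = (-0.0440 − 0.01) / 2.0508 = -0.0540 / 2.0508 = -0.0263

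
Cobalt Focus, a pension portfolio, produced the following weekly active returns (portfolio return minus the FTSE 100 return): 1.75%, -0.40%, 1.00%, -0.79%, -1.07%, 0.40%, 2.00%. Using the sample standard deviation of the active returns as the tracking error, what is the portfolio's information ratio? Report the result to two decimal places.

0.34

r̄ = (1.75 − 0.4 + 1 − 0.79 − 1.07 + 0.4 + 2) / 7 = 0.4129%
Sample σ = √[Σ(r − r̄)² / 6] = √[8.9583 / 6] = √1.4931 = 1.2219%
IR = r̄ / tracking error = 0.4129 / 1.2219 = 0.3379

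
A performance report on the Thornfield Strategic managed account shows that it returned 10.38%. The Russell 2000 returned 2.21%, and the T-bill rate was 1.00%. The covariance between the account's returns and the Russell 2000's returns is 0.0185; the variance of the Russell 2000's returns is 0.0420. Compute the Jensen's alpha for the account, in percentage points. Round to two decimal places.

β = Cov / Var = 0.0185 / 0.0420 = 0.4405
E[R] = Rf + β(Rm − Rf) = 1.00% + 0.4405 × (2.21% − 1.00%) = 1.5330%
α = Rp − E[R] = 10.38% − 1.5330% = 8.8470

8.85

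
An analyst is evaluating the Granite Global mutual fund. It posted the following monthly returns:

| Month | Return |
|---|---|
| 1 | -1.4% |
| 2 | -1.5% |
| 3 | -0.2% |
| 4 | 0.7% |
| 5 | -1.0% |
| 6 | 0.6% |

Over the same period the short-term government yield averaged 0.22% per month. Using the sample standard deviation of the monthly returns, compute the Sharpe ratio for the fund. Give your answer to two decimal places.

r̄ = (-1.4 − 1.5 − 0.2 + 0.7 − 1 + 0.6) / 6 = -2.80 / 6 = -0.4667%
Sample σ = √[Σ(r − r̄)² / 5] = √[4.7933 / 5] = √0.9587 = 0.9791%
Sharpe = (r̄ − rf) / σ = (-0.4667 − 0.22) / 0.9791 = -0.6867 / 0.9791 = -0.7014

-0.70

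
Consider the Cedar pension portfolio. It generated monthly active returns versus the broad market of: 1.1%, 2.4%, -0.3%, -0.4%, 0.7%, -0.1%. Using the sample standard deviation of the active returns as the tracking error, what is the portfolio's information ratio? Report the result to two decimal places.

r̄ = (1.1 + 2.4 − 0.3 − 0.4 + 0.7 − 0.1) / 6 = 0.5667%
Σ(r − r̄)² = (1.1 − 0.5667)² + (2.4 − 0.5667)² + (-0.3 − 0.5667)² + … = 5.7933
σ = √[5.7933 / 5] = 1.0764%
IR = r̄ / tracking error = 0.5667 / 1.0764 = 0.5265

0.53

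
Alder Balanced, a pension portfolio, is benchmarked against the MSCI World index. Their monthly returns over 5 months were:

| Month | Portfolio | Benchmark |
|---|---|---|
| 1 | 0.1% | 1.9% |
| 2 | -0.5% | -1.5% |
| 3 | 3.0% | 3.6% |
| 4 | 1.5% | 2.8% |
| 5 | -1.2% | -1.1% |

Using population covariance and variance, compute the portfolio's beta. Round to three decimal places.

r̄p = 0.5800%,  r̄m = 1.1400%
Cov = Σ(rp − r̄p)(rm − r̄m) / 5 = 2.7908
Var(rm) = Σ(rm − r̄m)² / 5 = 4.2744
β = Cov / Var = 2.7908 / 4.2744 = 0.6529

0.653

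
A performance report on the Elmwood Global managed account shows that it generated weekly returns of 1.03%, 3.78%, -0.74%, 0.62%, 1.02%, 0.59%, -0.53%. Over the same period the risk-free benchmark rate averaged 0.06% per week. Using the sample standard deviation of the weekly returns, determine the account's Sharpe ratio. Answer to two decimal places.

0.52

Mean return r̄ = 5.770 / 7 = 0.8243%
Sample std dev = √[13.1946 / 6] = 1.4829%
Sharpe = (r̄ − rf) / σ = (0.8243 − 0.06) / 1.4829 = 0.7643 / 1.4829 = 0.5154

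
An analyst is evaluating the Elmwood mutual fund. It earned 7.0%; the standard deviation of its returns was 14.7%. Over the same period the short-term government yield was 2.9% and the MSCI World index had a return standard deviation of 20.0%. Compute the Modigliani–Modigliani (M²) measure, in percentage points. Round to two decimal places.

8.48

Sharpe = (Rp − Rf) / σp = (7.0% − 2.9%) / 14.7% = 0.2789
M² = Rf + Sharpe × σm = 2.9% + 0.2789 × 20.0% = 8.4780%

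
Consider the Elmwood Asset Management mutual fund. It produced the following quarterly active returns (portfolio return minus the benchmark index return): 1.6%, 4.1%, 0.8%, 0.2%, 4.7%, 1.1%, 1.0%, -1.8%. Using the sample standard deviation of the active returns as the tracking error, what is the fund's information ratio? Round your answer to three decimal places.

0.701

r̄ = (1.6 + 4.1 + 0.8 + 0.2 + 4.7 + 1.1 + 1 − 1.8) / 8 = 11.70 / 8 = 1.4625%
Sample std dev = √[30.4788 / 7] = 2.0867%
IR = r̄ / tracking error = 1.4625 / 2.0867 = 0.7009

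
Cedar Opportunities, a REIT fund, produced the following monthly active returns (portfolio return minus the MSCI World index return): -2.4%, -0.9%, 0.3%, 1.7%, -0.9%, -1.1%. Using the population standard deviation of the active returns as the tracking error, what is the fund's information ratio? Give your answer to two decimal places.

r̄ = (-2.4 − 0.9 + 0.3 + 1.7 − 0.9 − 1.1) / 6 = -3.30 / 6 = -0.5500%
Population σ = √[Σ(r − r̄)² / 6] = √[9.7550 / 6] = √1.6258 = 1.2751%
IR = r̄ / tracking error = -0.5500 / 1.2751 = -0.4313

-0.43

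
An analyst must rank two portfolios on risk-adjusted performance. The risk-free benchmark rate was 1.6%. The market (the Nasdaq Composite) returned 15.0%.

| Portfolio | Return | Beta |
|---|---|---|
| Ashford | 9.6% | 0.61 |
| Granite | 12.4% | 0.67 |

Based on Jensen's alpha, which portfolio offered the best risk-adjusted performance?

Ashford: α = 9.6% − [1.6% + 0.61 × (15.0% − 1.6%)] = -0.174
Granite: α = 12.4% − [1.6% + 0.67 × (15.0% − 1.6%)] = 1.822
Highest: Granite (1.822).

Granite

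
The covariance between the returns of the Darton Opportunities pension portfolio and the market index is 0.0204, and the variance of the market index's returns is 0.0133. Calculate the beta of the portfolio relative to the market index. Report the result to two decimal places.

1.53

β = Cov(Rp, Rm) / Var(Rm) = 0.0204 / 0.0133 = 1.5338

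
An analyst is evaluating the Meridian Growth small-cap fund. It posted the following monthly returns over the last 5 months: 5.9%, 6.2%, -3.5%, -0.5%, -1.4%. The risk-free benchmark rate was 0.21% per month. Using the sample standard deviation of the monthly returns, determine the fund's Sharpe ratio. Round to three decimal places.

Mean return r̄ = 6.70 / 5 = 1.3400%
Σ(r − r̄)² = 78.7320; sample σ = √(78.7320/4) = 4.4366%
Sharpe = (r̄ − rf) / σ = (1.3400 − 0.21) / 4.4366 = 1.1300 / 4.4366 = 0.2547

0.255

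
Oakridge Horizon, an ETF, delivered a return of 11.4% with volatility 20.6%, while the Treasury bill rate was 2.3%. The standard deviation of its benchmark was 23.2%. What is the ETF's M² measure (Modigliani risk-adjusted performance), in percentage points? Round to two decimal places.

Sharpe = (Rp − Rf) / σp = (11.4% − 2.3%) / 20.6% = 0.4417
M² = Rf + Sharpe × σm = 2.3% + 0.4417 × 23.2% = 12.5474%

12.55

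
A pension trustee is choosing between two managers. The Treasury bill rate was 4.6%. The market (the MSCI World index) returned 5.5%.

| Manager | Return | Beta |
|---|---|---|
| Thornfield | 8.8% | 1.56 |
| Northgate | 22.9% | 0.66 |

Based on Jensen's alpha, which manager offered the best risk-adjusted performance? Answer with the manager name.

Thornfield: α = 8.8% − [4.6% + 1.56 × (5.5% − 4.6%)] = 2.796
Northgate: α = 22.9% − [4.6% + 0.66 × (5.5% − 4.6%)] = 17.706
Highest: Northgate (17.706).

Northgate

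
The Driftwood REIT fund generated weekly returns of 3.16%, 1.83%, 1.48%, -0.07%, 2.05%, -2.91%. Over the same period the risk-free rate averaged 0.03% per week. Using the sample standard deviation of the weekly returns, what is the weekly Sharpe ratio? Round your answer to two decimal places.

0.42

Mean return r̄ = 5.540 / 6 = 0.9233%
Σ(r − r̄)² = (3.16 − 0.9233)² + (1.83 − 0.9233)² + (1.48 − 0.9233)² + … = 23.0851
sample σ = √(23.0851 / 5) = √4.6170 = 2.1487%
Sharpe = (r̄ − rf) / σ = (0.9233 − 0.03) / 2.1487 = 0.8933 / 2.1487 = 0.4157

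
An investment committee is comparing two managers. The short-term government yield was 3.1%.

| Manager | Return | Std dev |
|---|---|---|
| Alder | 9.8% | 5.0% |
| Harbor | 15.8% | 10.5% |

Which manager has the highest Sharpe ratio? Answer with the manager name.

Alder

Alder: Sharpe ratio = (9.8% − 3.1%) / 5.0% = 1.340
Harbor: Sharpe ratio = (15.8% − 3.1%) / 10.5% = 1.210
Highest: Alder (1.340).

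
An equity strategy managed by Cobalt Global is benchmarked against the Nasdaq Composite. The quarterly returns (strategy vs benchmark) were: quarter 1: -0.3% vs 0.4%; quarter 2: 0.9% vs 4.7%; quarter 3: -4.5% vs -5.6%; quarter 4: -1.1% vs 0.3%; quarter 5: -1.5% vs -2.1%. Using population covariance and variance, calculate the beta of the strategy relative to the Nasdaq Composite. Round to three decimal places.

0.511

r̄p = -1.3000%,  r̄m = -0.4600%
Cov = Σ(rp − r̄p)(rm − r̄m) / 5 = 5.8280
Var(rm) = Σ(rm − r̄m)² / 5 = 11.4104
β = Cov / Var = 5.8280 / 11.4104 = 0.5108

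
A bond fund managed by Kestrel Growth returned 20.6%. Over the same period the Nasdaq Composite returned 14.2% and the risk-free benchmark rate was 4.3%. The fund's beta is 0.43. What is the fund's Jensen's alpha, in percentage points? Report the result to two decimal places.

CAPM expected return = Rf + β(Rm − Rf) = 4.3% + 0.43 × (14.2% − 4.3%) = 4.3 + 0.43 × 9.90 = 8.5570%
Jensen's α = Rp − E[R] = 20.6% − 8.5570% = 12.0430

12.04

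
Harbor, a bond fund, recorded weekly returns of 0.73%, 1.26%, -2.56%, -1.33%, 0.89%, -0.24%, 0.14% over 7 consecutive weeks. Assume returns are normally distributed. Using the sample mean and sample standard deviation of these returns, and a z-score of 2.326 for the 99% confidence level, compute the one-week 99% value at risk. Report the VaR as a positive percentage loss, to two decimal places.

3.33

Mean return r̄ = -1.110 / 7 = -0.1586%
Sample std dev = √[11.1363 / 6] = 1.3624%
VaR = −(r̄ − z·σ) = −(-0.1586 − 2.326 × 1.3624) = −(-3.3275) = 3.3275%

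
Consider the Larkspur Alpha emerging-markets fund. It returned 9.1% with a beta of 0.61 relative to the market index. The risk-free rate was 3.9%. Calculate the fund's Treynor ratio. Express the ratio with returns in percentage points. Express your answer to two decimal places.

8.52

Treynor = (Rp − Rf) / β = (9.1% − 3.9%) / 0.61 = 5.20 / 0.61 = 8.5246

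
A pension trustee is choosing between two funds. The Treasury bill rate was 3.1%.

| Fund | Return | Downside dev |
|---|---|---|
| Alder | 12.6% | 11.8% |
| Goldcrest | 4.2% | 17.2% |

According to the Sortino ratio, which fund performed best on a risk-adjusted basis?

Alder: Sortino ratio = (12.6% − 3.1%) / 11.8% = 0.805
Goldcrest: Sortino ratio = (4.2% − 3.1%) / 17.2% = 0.064
Highest: Alder (0.805).

Alder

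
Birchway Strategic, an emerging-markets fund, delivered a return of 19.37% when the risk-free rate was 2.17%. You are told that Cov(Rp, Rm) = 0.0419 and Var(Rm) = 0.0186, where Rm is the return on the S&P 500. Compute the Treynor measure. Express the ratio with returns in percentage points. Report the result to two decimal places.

β = Cov / Var = 0.0419 / 0.0186 = 2.2527
Treynor = (Rp − Rf) / β = (19.37% − 2.17%) / 2.2527 = 17.20 / 2.2527 = 7.6353

7.64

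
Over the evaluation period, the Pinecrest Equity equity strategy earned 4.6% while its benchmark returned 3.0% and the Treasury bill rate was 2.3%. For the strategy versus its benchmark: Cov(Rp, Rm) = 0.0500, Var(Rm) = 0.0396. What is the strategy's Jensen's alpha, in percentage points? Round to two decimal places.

β = Cov / Var = 0.0500 / 0.0396 = 1.2626
E[R] = Rf + β(Rm − Rf) = 2.3% + 1.2626 × (3.0% − 2.3%) = 3.1838%
α = Rp − E[R] = 4.6% − 3.1838% = 1.4162

1.42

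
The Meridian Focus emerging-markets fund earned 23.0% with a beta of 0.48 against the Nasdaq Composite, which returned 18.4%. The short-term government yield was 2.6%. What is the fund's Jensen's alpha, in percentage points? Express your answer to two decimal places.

12.82

CAPM expected return = Rf + β(Rm − Rf) = 2.6% + 0.48 × (18.4% − 2.6%) = 2.6 + 0.48 × 15.80 = 10.1840%
Jensen's α = Rp − E[R] = 23.0% − 10.1840% = 12.8160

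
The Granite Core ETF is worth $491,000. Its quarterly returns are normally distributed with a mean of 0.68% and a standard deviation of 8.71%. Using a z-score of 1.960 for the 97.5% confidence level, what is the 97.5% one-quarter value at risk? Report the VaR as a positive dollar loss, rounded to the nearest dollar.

$80,483

Return at the 97.5% tail: μ − z·σ = 0.68% − 1.960 × 8.71% = 0.68 − 17.0716 = -16.3916%
VaR = −(-16.3916%) × $491,000 = 16.3916% × $491,000 = $80,483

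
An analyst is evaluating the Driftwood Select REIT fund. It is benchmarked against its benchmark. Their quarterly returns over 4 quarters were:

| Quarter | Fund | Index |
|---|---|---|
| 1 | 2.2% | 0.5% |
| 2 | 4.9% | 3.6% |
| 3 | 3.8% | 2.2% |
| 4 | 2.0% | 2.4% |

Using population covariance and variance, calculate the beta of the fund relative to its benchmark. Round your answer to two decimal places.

r̄p = 3.2250%,  r̄m = 2.1750%
Cov = Σ(rp − r̄p)(rm − r̄m) / 4 = 0.9606
Var(rm) = Σ(rm − r̄m)² / 4 = 1.2219
β = Cov / Var = 0.9606 / 1.2219 = 0.7862

0.79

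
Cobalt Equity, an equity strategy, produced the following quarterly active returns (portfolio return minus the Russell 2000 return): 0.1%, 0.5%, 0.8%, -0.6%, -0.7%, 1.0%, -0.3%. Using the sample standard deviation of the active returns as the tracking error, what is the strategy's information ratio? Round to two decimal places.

0.17

r̄ = (0.1 + 0.5 + 0.8 − 0.6 − 0.7 + 1 − 0.3) / 7 = 0.80 / 7 = 0.1143%
Σ(r − r̄)² = 2.7486; sample σ = √(2.7486/6) = 0.6768%
IR = r̄ / tracking error = 0.1143 / 0.6768 = 0.1689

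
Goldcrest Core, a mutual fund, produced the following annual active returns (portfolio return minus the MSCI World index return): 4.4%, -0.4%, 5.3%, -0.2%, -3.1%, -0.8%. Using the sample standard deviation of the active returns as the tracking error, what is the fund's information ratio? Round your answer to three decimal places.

0.265

r̄ = (4.4 − 0.4 + 5.3 − 0.2 − 3.1 − 0.8) / 6 = 5.20 / 6 = 0.8667%
Sample σ = √[Σ(r − r̄)² / 5] = √[53.3933 / 5] = √10.6787 = 3.2678%
IR = r̄ / tracking error = 0.8667 / 3.2678 = 0.2652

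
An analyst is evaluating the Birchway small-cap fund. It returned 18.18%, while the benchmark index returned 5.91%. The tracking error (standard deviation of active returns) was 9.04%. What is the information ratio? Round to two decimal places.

1.36

IR = (Rp − Rb) / TE = (18.18% − 5.91%) / 9.04% = 12.27% / 9.04% = 1.3573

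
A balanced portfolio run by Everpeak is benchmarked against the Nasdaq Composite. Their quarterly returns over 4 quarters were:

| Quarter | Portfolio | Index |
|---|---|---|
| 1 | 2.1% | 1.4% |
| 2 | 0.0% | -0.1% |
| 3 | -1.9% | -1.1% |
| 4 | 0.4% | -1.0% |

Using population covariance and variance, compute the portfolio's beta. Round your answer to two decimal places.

r̄p = 0.1500%,  r̄m = -0.2000%
Cov = Σ(rp − r̄p)(rm − r̄m) / 4 = 1.1875
Var(rm) = Σ(rm − r̄m)² / 4 = 1.0050
β = Cov / Var = 1.1875 / 1.0050 = 1.1816

1.18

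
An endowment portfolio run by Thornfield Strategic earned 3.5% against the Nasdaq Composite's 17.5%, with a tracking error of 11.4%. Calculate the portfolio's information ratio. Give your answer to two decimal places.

-1.23

IR = (Rp − Rb) / TE = (3.5% − 17.5%) / 11.4% = -14.00% / 11.4% = -1.2281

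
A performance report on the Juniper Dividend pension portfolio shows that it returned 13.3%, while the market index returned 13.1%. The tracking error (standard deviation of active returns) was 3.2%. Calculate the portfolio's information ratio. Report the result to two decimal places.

0.06

IR = (Rp − Rb) / TE = (13.3% − 13.1%) / 3.2% = 0.20% / 3.2% = 0.0625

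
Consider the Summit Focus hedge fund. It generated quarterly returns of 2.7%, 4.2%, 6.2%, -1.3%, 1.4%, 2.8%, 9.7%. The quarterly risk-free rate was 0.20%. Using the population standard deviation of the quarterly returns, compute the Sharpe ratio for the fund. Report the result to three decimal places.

1.063

μ = (2.7 + 4.2 + 6.2 − 1.3 + 1.4 + 2.8 + 9.7) / 7 = 3.6714%
Σ(r − μ)² = 74.5943; population σ = √(74.5943/7) = 3.2644%
Sharpe = (μ − rf) / σ = (3.6714 − 0.2) / 3.2644 = 3.4714 / 3.2644 = 1.0634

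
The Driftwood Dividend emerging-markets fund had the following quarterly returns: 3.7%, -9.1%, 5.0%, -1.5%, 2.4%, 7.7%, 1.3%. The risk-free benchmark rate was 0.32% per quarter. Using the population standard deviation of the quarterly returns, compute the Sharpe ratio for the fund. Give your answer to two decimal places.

Mean return μ = 9.50 / 7 = 1.3571%
Population std dev = √[177.5971 / 7] = 5.0370%
Sharpe = (μ − rf) / σ = (1.3571 − 0.32) / 5.0370 = 1.0371 / 5.0370 = 0.2059

0.21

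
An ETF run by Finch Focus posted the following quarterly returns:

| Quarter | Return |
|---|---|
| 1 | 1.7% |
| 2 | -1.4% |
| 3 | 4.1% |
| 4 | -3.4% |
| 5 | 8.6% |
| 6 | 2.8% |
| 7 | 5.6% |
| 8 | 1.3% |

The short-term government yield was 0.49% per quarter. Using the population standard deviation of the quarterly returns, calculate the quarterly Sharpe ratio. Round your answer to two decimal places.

0.54

Mean return μ = 19.30 / 8 = 2.4125%
Σ(r − μ)² = 101.5088; population σ = √(101.5088/8) = 3.5621%
Sharpe = (μ − rf) / σ = (2.4125 − 0.49) / 3.5621 = 1.9225 / 3.5621 = 0.5397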